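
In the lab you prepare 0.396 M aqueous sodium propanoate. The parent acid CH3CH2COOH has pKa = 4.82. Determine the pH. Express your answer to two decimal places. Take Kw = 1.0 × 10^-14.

pH = 9.21

CH3CH2COO- is the conjugate base of the weak acid CH3CH2COOH.
Ka = 10^(−4.82) = 1.51 × 10^-5
Kb = Kw/Ka = 1.0×10^-14 / 1.51 × 10^-5 = 6.62 × 10^-10
Let x = [OH-] at equilibrium. Kb = x²/(0.396 − x).
Since Kb ≪ C₀, x ≈ √(Kb·C₀) = 1.62 × 10^-5 M.
Check: 0.0041% ionized — well under 5%, approximation valid.
pOH = −log(1.62 × 10^-5) = 4.79; pH = 14.00 − 4.79 = 9.21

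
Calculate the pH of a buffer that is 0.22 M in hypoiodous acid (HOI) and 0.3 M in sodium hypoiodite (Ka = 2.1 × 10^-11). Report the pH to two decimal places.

pKa = −log(2.1 × 10^-11) = 10.678
Using pH = pKa + log([base]/[acid]) with [base]/[acid] = 0.3/0.22:
pH = 10.678 + (+0.135) = 10.81

pH = 10.81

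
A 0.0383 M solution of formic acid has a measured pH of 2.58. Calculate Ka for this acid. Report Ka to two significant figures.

[H+] = 10^(-2.58) = 2.63 × 10^-3 M
At equilibrium [HA] = 0.0383 − 2.63 × 10^-3 = 3.57 × 10^-2 M
Ka = [H+][A-]/[HA] = (2.63 × 10^-3)² / 3.57 × 10^-2 = 1.9 × 10^-4

Ka = 1.9 × 10^-4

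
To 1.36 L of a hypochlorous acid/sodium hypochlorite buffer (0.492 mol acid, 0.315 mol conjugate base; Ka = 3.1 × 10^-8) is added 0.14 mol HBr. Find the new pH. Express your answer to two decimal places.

pH = 6.95

Added H+ converts OCl- to HOCl: HOCl → 0.632 mol, OCl- → 0.175 mol.
pKa = −log(3.1 × 10^-8) = 7.509
Henderson–Hasselbalch with mole ratio 0.175/0.632: pH = 7.509 + (-0.558)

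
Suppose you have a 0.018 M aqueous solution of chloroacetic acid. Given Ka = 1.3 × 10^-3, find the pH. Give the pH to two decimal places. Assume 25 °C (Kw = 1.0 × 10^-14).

pH = 2.37

ClCH2COOH ⇌ ClCH2COO- + H+
Let x = [H+] at equilibrium. Ka = x²/(0.018 − x).
Here C₀/Ka ≈ 13.8, so the small-x approximation fails. Use the quadratic:
x = [−0.0013 + √(0.0013² + 9.36e-05)]/2 = 4.23 × 10^-3 M
pH = −log(4.23 × 10^-3) = 2.37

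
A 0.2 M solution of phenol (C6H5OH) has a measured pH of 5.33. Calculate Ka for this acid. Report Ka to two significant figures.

[H+] = 10^(-5.33) = 4.68 × 10^-6 M
At equilibrium [HA] = 0.2 − 4.68 × 10^-6 = 2.00 × 10^-1 M
Ka = [H+][A-]/[HA] = (4.68 × 10^-6)² / 2.00 × 10^-1 = 1.1 × 10^-10

Ka = 1.1 × 10^-10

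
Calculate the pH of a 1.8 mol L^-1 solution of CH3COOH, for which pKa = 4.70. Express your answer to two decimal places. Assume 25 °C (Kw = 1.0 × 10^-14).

pH = 2.22

CH3COOH ⇌ CH3COO- + H+
Ka = 10^(−4.70) = 2.00 × 10^-5
From the ICE table, Ka = x²/(1.8 − x) = 2.00 × 10^-5.
Assume x ≪ 1.8: x ≈ √(2.00 × 10^-5 × 1.8) = 6.00 × 10^-3 M
Check: 0.33% ionized — well under 5%, approximation valid.
pH = −log(6.00 × 10^-3) = 2.22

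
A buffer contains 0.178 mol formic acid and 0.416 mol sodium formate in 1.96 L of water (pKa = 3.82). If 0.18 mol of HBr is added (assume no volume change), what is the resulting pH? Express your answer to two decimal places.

After neutralization: n(HCOOH) = 0.358 mol, n(HCOO-) = 0.236 mol.
pH = pKa + log([A⁻]/[HA]) = 3.82 + log(0.236/0.358) = 3.82 -0.181

pH = 3.64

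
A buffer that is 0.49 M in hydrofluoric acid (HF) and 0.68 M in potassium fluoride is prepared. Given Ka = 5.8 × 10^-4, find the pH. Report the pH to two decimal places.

pKa = −log(5.8 × 10^-4) = 3.237
Using pH = pKa + log([base]/[acid]) with [base]/[acid] = 0.68/0.49:
pH = 3.237 + (+0.142) = 3.38

pH = 3.38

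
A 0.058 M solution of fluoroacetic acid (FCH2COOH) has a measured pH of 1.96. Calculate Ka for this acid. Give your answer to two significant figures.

Ka = 2.6 × 10^-3

[H+] = 10^(-1.96) = 1.10 × 10^-2 M
At equilibrium [HA] = 0.058 − 1.10 × 10^-2 = 4.70 × 10^-2 M
Ka = [H+][A-]/[HA] = (1.10 × 10^-2)² / 4.70 × 10^-2 = 2.6 × 10^-3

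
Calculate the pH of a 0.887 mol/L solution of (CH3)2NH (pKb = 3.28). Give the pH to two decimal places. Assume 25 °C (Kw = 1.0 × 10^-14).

pH = 12.33

(CH3)2NH + H2O ⇌ (CH3)2NH2+ + OH-
Kb = 10^(−3.28) = 5.25 × 10^-4
From the ICE table, Kb = x²/(0.887 − x) = 5.25 × 10^-4.
Assume x ≪ 0.887: x ≈ √(5.25 × 10^-4 × 0.887) = 2.16 × 10^-2 M
Check: 2.4% ionized — well under 5%, approximation valid.
pOH = 1.67, so pH = 14.00 − pOH = 12.33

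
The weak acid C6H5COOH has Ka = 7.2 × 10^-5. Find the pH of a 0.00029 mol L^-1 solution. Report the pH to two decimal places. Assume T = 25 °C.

pH = 3.95

C6H5COOH ⇌ C6H5COO- + H+
Ka = [H+]²/(0.00029 − [H+]) = 7.2 × 10^-5
[H+] is not negligible relative to C₀; solve [H+]² + 7.2e-05·[H+] − 2.09e-08 = 0.
[H+] = (−Ka + √(Ka² + 4·Ka·C₀))/2 = 1.13 × 10^-4 M
pH = −log[H+] = −log(1.13 × 10^-4) = 3.95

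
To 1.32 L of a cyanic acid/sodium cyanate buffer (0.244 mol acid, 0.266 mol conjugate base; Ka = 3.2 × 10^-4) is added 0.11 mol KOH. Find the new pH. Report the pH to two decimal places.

pH = 3.94

After neutralization: n(HOCN) = 0.134 mol, n(OCN-) = 0.376 mol.
pKa = −log(3.2 × 10^-4) = 3.495
Henderson–Hasselbalch with mole ratio 0.376/0.134: pH = 3.495 + (+0.448)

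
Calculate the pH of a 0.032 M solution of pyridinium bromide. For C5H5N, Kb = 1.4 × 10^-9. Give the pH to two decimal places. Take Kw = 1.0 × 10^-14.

pH = 3.32

C5H5NH+ is the conjugate acid of the weak base C5H5N.
Ka = Kw/Kb = 1.0×10^-14 / 1.4 × 10^-9 = 7.14 × 10^-6
From the ICE table, Ka = x²/(0.032 − x) = 7.14 × 10^-6.
Neglecting x in the denominator: x = √(7.14 × 10^-6 × 0.032) = 4.78 × 10^-4 M
pH = −log(4.78 × 10^-4) = 3.32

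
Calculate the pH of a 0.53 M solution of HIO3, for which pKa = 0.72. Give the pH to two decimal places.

HIO3 ⇌ IO3- + H+
Ka = 10^(−0.72) = 1.91 × 10^-1
Ka = [H+]²/(0.53 − [H+]) = 1.91 × 10^-1
Here C₀/Ka ≈ 2.77, so the small-[H+] approximation fails. Use the quadratic:
[H+] = (−Ka + √(Ka² + 4·Ka·C₀))/2 = 2.37 × 10^-1 M
pH = −log[H+] = −log(2.37 × 10^-1) = 0.63

pH = 0.63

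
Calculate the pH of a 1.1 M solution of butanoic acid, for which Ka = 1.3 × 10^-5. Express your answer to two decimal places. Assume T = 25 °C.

pH = 2.42

CH3(CH2)2COOH ⇌ CH3(CH2)2COO- + H+
From the ICE table, Ka = [H+]²/(1.1 − [H+]) = 1.3 × 10^-5.
Neglecting [H+] in the denominator: [H+] = √(1.3 × 10^-5 × 1.1) = 3.78 × 10^-3 M
([H+]/C₀ = 0.34% < 5%, so the approximation holds.)
pH = −log[H+] = −log(3.78 × 10^-3) = 2.42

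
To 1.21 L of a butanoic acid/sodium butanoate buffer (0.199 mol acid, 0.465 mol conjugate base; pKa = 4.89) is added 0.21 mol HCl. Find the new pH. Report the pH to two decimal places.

pH = 4.68

Added H+ converts CH3(CH2)2COO- to CH3(CH2)2COOH: CH3(CH2)2COOH → 0.409 mol, CH3(CH2)2COO- → 0.255 mol.
Henderson–Hasselbalch with mole ratio 0.255/0.409: pH = 4.89 + (-0.205)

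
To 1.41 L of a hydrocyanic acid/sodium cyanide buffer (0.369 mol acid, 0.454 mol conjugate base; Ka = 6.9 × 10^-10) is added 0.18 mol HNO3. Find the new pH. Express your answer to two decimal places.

After neutralization: n(HCN) = 0.549 mol, n(CN-) = 0.274 mol.
pKa = −log(6.9 × 10^-10) = 9.161
pH = pKa + log(n_CN-/n_HCN) = 9.161 + log(0.274/0.549) = 9.161 + (-0.302)

pH = 8.86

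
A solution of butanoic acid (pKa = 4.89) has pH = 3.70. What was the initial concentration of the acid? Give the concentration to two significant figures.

C₀ = 3.3 × 10^-3 M

[H+] = 10^(-3.70) = 2.00 × 10^-4 M = x
Ka = 10^(−4.89) = 1.29 × 10^-5
Ka = x²/(C₀ − x) ⇒ C₀ = x + x²/Ka
C₀ = 2.00 × 10^-4 + (2.00 × 10^-4)²/(1.29 × 10^-5) = 3.30 × 10^-3 M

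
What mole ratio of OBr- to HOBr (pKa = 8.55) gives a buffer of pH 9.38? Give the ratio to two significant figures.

ratio = 6.8

pH = pKa + log(r) ⇒ log(r) = 9.38 − 8.55 = +0.83
r = [OBr-]/[HOBr] = 10^(+0.83) = 6.76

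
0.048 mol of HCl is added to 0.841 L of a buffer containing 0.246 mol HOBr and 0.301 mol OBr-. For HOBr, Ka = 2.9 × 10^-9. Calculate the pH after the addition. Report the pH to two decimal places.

pH = 8.47

Added H+ converts OBr- to HOBr: HOBr → 0.294 mol, OBr- → 0.253 mol.
pKa = −log(2.9 × 10^-9) = 8.538
pH = pKa + log([A⁻]/[HA]) = 8.538 + log(0.253/0.294) = 8.538 -0.065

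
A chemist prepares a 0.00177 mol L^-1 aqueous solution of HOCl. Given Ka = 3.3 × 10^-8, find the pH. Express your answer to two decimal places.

pH = 5.12

HOCl ⇌ OCl- + H+
Let x = [H+] at equilibrium. Ka = x²/(0.00177 − x).
Assume x ≪ 0.00177: x ≈ √(3.3 × 10^-8 × 0.00177) = 7.64 × 10^-6 M
Check: 0.43% ionized — well under 5%, approximation valid.
pH = −log[H+] = −log(7.64 × 10^-6) = 5.12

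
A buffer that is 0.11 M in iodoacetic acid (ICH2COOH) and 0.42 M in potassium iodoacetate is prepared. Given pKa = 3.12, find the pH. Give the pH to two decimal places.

pH = 3.70

Henderson–Hasselbalch: pH = pKa + log([ICH2COO-]/[ICH2COOH]) = 3.12 + log(0.42/0.11)
pH = 3.12 + (+0.582) = 3.70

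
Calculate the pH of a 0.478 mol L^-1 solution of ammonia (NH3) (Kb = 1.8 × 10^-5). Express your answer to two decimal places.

pH = 11.47

NH3 + H2O ⇌ NH4+ + OH-
Kb = x²/(0.478 − x) = 1.8 × 10^-5
Since Kb ≪ C₀, x ≈ √(Kb·C₀) = 2.93 × 10^-3 M.
pOH = −log(2.93 × 10^-3) = 2.53; pH = 14.00 − 2.53 = 11.47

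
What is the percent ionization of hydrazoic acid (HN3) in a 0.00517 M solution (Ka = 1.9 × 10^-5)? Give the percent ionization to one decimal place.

HN3 ⇌ N3- + H+; let x = [H+] at equilibrium.
Solve x² + 1.9e-05x − 9.82e-08 = 0 → x = 3.04 × 10^-4 M
Fraction ionized = 3.04 × 10^-4 / 0.00517 = 0.0588 → 5.9%

5.9%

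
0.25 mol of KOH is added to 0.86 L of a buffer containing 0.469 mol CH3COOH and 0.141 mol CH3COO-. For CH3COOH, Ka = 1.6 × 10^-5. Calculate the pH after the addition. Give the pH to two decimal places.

pH = 5.05

After neutralization: n(CH3COOH) = 0.219 mol, n(CH3COO-) = 0.391 mol.
pKa = −log(1.6 × 10^-5) = 4.796
pH = pKa + log(n_CH3COO-/n_CH3COOH) = 4.796 + log(0.391/0.219) = 4.796 + (+0.252)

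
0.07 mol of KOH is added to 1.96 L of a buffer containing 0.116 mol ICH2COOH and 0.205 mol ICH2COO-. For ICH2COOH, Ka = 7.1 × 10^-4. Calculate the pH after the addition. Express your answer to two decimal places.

After neutralization: n(ICH2COOH) = 0.046 mol, n(ICH2COO-) = 0.275 mol.
pKa = −log(7.1 × 10^-4) = 3.149
pH = pKa + log(n_ICH2COO-/n_ICH2COOH) = 3.149 + log(0.275/0.046) = 3.149 + (+0.777)

pH = 3.93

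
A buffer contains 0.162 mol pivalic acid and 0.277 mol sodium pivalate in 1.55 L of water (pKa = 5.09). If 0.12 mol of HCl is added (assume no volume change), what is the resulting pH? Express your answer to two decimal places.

After neutralization: n((CH3)3CCOOH) = 0.282 mol, n((CH3)3CCOO-) = 0.157 mol.
Henderson–Hasselbalch with mole ratio 0.157/0.282: pH = 5.09 + (-0.254)

pH = 4.84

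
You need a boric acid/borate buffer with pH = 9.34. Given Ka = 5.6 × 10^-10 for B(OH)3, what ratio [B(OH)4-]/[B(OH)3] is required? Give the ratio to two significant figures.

ratio = 1.2

pKa = -log(5.6 × 10^-10) = 9.252
pH = pKa + log(r) ⇒ log(r) = 9.34 − 9.252 = +0.088
r = [B(OH)4-]/[B(OH)3] = 10^(+0.088) = 1.22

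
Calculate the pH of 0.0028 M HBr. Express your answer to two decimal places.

pH = 2.55

HBr is a strong acid and dissociates completely, so [H+] = 0.0028 M.
pH = -log(0.0028) = 2.55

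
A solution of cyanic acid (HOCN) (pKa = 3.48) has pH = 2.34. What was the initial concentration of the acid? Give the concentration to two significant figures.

C₀ = 6.8 × 10^-2 M

[H+] = 10^(-2.34) = 4.57 × 10^-3 M = x
Ka = 10^(−3.48) = 3.31 × 10^-4
Ka = x²/(C₀ − x) ⇒ C₀ = x + x²/Ka
C₀ = 4.57 × 10^-3 + (4.57 × 10^-3)²/(3.31 × 10^-4) = 6.77 × 10^-2 M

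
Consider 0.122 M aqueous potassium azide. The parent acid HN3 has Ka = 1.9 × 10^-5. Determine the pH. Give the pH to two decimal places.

N3- is the conjugate base of the weak acid HN3.
Kb = Kw/Ka = 1.0×10^-14 / 1.9 × 10^-5 = 5.26 × 10^-10
Let x = [OH-] at equilibrium. Kb = x²/(0.122 − x).
Neglecting x in the denominator: x = √(5.26 × 10^-10 × 0.122) = 8.01 × 10^-6 M
Check: 0.0066% ionized — well under 5%, approximation valid.
pOH = −log(8.01 × 10^-6) = 5.10; pH = 14.00 − 5.10 = 8.90

pH = 8.90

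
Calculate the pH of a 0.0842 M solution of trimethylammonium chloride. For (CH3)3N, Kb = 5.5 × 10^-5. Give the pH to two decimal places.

(CH3)3NH+ is the conjugate acid of the weak base (CH3)3N.
Ka = Kw/Kb = 1.0×10^-14 / 5.5 × 10^-5 = 1.82 × 10^-10
From the ICE table, Ka = [H+]²/(0.0842 − [H+]) = 1.82 × 10^-10.
Assume [H+] ≪ 0.0842: [H+] ≈ √(1.82 × 10^-10 × 0.0842) = 3.91 × 10^-6 M
pH = −log[H+] = −log(3.91 × 10^-6) = 5.41

pH = 5.41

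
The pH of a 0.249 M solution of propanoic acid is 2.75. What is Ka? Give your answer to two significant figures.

[H+] = 10^(-2.75) = 1.78 × 10^-3 M
At equilibrium [HA] = 0.249 − 1.78 × 10^-3 = 2.47 × 10^-1 M
Ka = [H+][A-]/[HA] = (1.78 × 10^-3)² / 2.47 × 10^-1 = 1.3 × 10^-5

Ka = 1.3 × 10^-5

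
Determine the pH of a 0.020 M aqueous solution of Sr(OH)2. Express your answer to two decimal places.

Sr(OH)2 is a strong base (each formula unit releases 2 OH-); [OH-] = 0.04 M.
pOH = -log(0.04) = 1.40
pH = 14.00 - 1.40 = 12.60

pH = 12.60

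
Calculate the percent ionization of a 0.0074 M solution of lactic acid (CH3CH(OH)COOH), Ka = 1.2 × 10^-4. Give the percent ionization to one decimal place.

11.9%

CH3CH(OH)COOH ⇌ CH3CH(OH)COO- + H+; let x = [H+] at equilibrium.
Solve x² + 0.00012x − 8.88e-07 = 0 → x = 8.84 × 10^-4 M
% ionization = x/C₀ × 100% = 8.84 × 10^-4/0.0074 × 100% = 11.9%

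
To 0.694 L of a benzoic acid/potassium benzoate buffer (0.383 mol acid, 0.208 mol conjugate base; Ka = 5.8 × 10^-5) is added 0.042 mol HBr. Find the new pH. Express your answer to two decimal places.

pH = 3.83

Added H+ converts C6H5COO- to C6H5COOH: C6H5COOH → 0.425 mol, C6H5COO- → 0.166 mol.
pKa = −log(5.8 × 10^-5) = 4.237
Henderson–Hasselbalch with mole ratio 0.166/0.425: pH = 4.237 + (-0.408)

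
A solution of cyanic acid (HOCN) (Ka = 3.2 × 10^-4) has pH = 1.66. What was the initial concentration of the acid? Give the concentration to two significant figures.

[H+] = 10^(-1.66) = 2.19 × 10^-2 M = x
Ka = x²/(C₀ − x) ⇒ C₀ = x + x²/Ka
C₀ = 2.19 × 10^-2 + (2.19 × 10^-2)²/(3.2 × 10^-4) = 1.52 M

C₀ = 1.5 M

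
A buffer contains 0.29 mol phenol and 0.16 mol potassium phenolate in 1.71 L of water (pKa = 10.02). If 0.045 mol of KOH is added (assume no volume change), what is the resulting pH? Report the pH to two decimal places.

pH = 9.94

OH- converts C6H5OH to C6H5O-: C6H5OH → 0.245 mol, C6H5O- → 0.205 mol.
pH = pKa + log([A⁻]/[HA]) = 10.02 + log(0.205/0.245) = 10.02 -0.077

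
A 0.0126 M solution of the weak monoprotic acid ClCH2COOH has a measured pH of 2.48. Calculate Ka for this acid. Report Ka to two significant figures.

Ka = 1.2 × 10^-3

[H+] = 10^(-2.48) = 3.31 × 10^-3 M
At equilibrium [HA] = 0.0126 − 3.31 × 10^-3 = 9.29 × 10^-3 M
Ka = [H+][A-]/[HA] = (3.31 × 10^-3)² / 9.29 × 10^-3 = 1.2 × 10^-3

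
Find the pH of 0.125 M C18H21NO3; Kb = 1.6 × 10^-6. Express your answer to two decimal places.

pH = 10.65

C18H21NO3 + H2O ⇌ C18H22NO3+ + OH-
From the ICE table, Kb = [OH-]²/(0.125 − [OH-]) = 1.6 × 10^-6.
Since Kb ≪ C₀, [OH-] ≈ √(Kb·C₀) = 4.47 × 10^-4 M.
([OH-]/C₀ = 0.36% < 5%, so the approximation holds.)
pOH = 3.35, so pH = 14.00 − pOH = 10.65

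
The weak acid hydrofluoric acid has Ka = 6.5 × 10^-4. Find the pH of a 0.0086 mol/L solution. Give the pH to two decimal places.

HF ⇌ F- + H+
Ka = x²/(0.0086 − x) = 6.5 × 10^-4
Here C₀/Ka ≈ 13.2, so the small-x approximation fails. Use the quadratic:
x = [−0.00065 + √(0.00065² + 2.24e-05)]/2 = 2.06 × 10^-3 M
pH = −log[H+] = −log(2.06 × 10^-3) = 2.69

pH = 2.69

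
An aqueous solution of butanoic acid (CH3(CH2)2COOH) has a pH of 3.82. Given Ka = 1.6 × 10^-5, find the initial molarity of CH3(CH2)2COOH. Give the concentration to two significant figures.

[H+] = 10^(-3.82) = 1.51 × 10^-4 M = x
Ka = x²/(C₀ − x) ⇒ C₀ = x + x²/Ka
C₀ = 1.51 × 10^-4 + (1.51 × 10^-4)²/(1.6 × 10^-5) = 1.58 × 10^-3 M

C₀ = 1.6 × 10^-3 M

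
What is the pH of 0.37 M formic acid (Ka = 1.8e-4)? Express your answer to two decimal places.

HCOOH ⇌ HCOO- + H+
From the ICE table, Ka = [H+]²/(0.37 − [H+]) = 1.8 × 10^-4.
Assume [H+] ≪ 0.37: [H+] ≈ √(1.8 × 10^-4 × 0.37) = 8.16 × 10^-3 M
pH = −log(8.16 × 10^-3) = 2.09

pH = 2.09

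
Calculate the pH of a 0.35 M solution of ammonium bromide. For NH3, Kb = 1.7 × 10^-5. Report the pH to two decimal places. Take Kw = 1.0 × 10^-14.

NH4+ is the conjugate acid of the weak base NH3.
Ka = Kw/Kb = 1.0×10^-14 / 1.7 × 10^-5 = 5.88 × 10^-10
From the ICE table, Ka = [H+]²/(0.35 − [H+]) = 5.88 × 10^-10.
Assume [H+] ≪ 0.35: [H+] ≈ √(5.88 × 10^-10 × 0.35) = 1.43 × 10^-5 M
Check: 0.0041% ionized — well under 5%, approximation valid.
pH = −log(1.43 × 10^-5) = 4.84

pH = 4.84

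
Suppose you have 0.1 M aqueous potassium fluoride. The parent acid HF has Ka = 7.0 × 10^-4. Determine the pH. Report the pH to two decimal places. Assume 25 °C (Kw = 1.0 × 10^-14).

F- is the conjugate base of the weak acid HF.
Kb = Kw/Ka = 1.0×10^-14 / 7.0 × 10^-4 = 1.43 × 10^-11
From the ICE table, Kb = x²/(0.1 − x) = 1.43 × 10^-11.
Neglecting x in the denominator: x = √(1.43 × 10^-11 × 0.1) = 1.20 × 10^-6 M
(x/C₀ = 0.0012% < 5%, so the approximation holds.)
pOH = −log(1.20 × 10^-6) = 5.92; pH = 14.00 − 5.92 = 8.08

pH = 8.08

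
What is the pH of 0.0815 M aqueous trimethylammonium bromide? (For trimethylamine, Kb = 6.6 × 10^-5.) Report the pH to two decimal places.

(CH3)3NH+ is the conjugate acid of the weak base (CH3)3N.
Ka = Kw/Kb = 1.0×10^-14 / 6.6 × 10^-5 = 1.52 × 10^-10
From the ICE table, Ka = x²/(0.0815 − x) = 1.52 × 10^-10.
Since Ka ≪ C₀, x ≈ √(Ka·C₀) = 3.52 × 10^-6 M.
pH = −log(3.52 × 10^-6) = 5.45

pH = 5.45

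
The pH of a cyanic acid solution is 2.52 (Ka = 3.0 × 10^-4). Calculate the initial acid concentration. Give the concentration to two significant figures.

[H+] = 10^(-2.52) = 3.02 × 10^-3 M = x
Ka = x²/(C₀ − x) ⇒ C₀ = x + x²/Ka
C₀ = 3.02 × 10^-3 + (3.02 × 10^-3)²/(3.0 × 10^-4) = 3.34 × 10^-2 M

C₀ = 3.3 × 10^-2 M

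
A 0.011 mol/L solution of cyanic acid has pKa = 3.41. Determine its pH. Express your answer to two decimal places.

HOCN ⇌ OCN- + H+
Ka = 10^(−3.41) = 3.89 × 10^-4
Ka = x²/(0.011 − x) = 3.89 × 10^-4
Here C₀/Ka ≈ 28.3, so the small-x approximation fails. Use the quadratic:
x = [−0.000389 + √(0.000389² + 1.71e-05)]/2 = 1.88 × 10^-3 M
pH = −log(1.88 × 10^-3) = 2.73

pH = 2.73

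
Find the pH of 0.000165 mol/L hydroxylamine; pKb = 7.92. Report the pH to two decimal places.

NH2OH + H2O ⇌ NH3OH+ + OH-
Kb = 10^(−7.92) = 1.20 × 10^-8
Let x = [OH-] at equilibrium. Kb = x²/(0.000165 − x).
Neglecting x in the denominator: x = √(1.20 × 10^-8 × 0.000165) = 1.41 × 10^-6 M
pOH = −log(1.41 × 10^-6) = 5.85; pH = 14.00 − 5.85 = 8.15

pH = 8.15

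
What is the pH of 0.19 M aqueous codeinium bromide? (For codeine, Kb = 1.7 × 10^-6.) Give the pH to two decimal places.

C18H22NO3+ is the conjugate acid of the weak base C18H21NO3.
Ka = Kw/Kb = 1.0×10^-14 / 1.7 × 10^-6 = 5.88 × 10^-9
Ka = [H+]²/(0.19 − [H+]) = 5.88 × 10^-9
Since Ka ≪ C₀, [H+] ≈ √(Ka·C₀) = 3.34 × 10^-5 M.
([H+]/C₀ = 0.018% < 5%, so the approximation holds.)
pH = −log(3.34 × 10^-5) = 4.48

pH = 4.48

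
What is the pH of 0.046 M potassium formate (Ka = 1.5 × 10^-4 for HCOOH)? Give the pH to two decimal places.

pH = 8.24

HCOO- is the conjugate base of the weak acid HCOOH.
Kb = Kw/Ka = 1.0×10^-14 / 1.5 × 10^-4 = 6.67 × 10^-11
Kb = [OH-]²/(0.046 − [OH-]) = 6.67 × 10^-11
Since Kb ≪ C₀, [OH-] ≈ √(Kb·C₀) = 1.75 × 10^-6 M.
pOH = −log(1.75 × 10^-6) = 5.76; pH = 14.00 − 5.76 = 8.24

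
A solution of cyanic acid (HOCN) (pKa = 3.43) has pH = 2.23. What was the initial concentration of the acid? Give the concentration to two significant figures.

[H+] = 10^(-2.23) = 5.89 × 10^-3 M = x
Ka = 10^(−3.43) = 3.72 × 10^-4
Ka = x²/(C₀ − x) ⇒ C₀ = x + x²/Ka
C₀ = 5.89 × 10^-3 + (5.89 × 10^-3)²/(3.72 × 10^-4) = 9.91 × 10^-2 M

C₀ = 9.9 × 10^-2 M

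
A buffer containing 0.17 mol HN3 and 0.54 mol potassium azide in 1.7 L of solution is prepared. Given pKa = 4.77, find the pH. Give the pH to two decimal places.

pH = 5.27

Using pH = pKa + log([base]/[acid]) with [base]/[acid] = 0.54/0.17:
pH = 4.77 + (+0.502) = 5.27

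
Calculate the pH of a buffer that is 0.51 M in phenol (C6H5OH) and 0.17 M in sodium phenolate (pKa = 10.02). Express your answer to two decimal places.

Henderson–Hasselbalch: pH = pKa + log([C6H5O-]/[C6H5OH]) = 10.02 + log(0.17/0.51)
pH = 10.02 + (-0.477) = 9.54

pH = 9.54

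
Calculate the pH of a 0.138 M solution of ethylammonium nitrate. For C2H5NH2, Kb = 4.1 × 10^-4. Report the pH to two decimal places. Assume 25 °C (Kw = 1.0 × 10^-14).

pH = 5.74

C2H5NH3+ is the conjugate acid of the weak base C2H5NH2.
Ka = Kw/Kb = 1.0×10^-14 / 4.1 × 10^-4 = 2.44 × 10^-11
Let x = [H+] at equilibrium. Ka = x²/(0.138 − x).
Neglecting x in the denominator: x = √(2.44 × 10^-11 × 0.138) = 1.83 × 10^-6 M
pH = −log[H+] = −log(1.83 × 10^-6) = 5.74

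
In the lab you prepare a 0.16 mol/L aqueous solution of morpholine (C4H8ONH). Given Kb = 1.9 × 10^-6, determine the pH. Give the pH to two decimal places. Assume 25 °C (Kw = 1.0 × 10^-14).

pH = 10.74

C4H8ONH + H2O ⇌ C4H8ONH2+ + OH-
From the ICE table, Kb = [OH-]²/(0.16 − [OH-]) = 1.9 × 10^-6.
Assume [OH-] ≪ 0.16: [OH-] ≈ √(1.9 × 10^-6 × 0.16) = 5.51 × 10^-4 M
pOH = 3.26, so pH = 14.00 − pOH = 10.74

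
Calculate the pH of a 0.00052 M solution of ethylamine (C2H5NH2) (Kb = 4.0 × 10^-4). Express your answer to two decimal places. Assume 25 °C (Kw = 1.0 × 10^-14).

pH = 10.47

C2H5NH2 + H2O ⇌ C2H5NH3+ + OH-
Kb = x²/(0.00052 − x) = 4.0 × 10^-4
Here C₀/Kb ≈ 1.3, so the small-x approximation fails. Use the quadratic:
x = (−Kb + √(Kb² + 4·Kb·C₀))/2 = 2.98 × 10^-4 M
pOH = −log(2.98 × 10^-4) = 3.53; pH = 14.00 − 3.53 = 10.47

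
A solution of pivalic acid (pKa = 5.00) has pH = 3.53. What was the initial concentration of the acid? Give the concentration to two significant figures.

[H+] = 10^(-3.53) = 2.95 × 10^-4 M = x
Ka = 10^(−5.00) = 1.00 × 10^-5
Ka = x²/(C₀ − x) ⇒ C₀ = x + x²/Ka
C₀ = 2.95 × 10^-4 + (2.95 × 10^-4)²/(1.00 × 10^-5) = 9.00 × 10^-3 M

C₀ = 9.0 × 10^-3 M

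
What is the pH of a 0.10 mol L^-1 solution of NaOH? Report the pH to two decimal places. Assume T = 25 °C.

NaOH is a strong base; [OH-] = 0.1 M.
pOH = -log(0.1) = 1.00
pH = 14.00 - 1.00 = 13.00

pH = 13.00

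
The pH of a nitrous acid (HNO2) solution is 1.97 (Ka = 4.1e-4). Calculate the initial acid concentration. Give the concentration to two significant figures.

[H+] = 10^(-1.97) = 1.07 × 10^-2 M = x
Ka = x²/(C₀ − x) ⇒ C₀ = x + x²/Ka
C₀ = 1.07 × 10^-2 + (1.07 × 10^-2)²/(4.1 × 10^-4) = 2.90 × 10^-1 M

C₀ = 2.9 × 10^-1 M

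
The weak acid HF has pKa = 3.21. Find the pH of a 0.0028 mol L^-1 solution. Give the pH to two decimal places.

HF ⇌ F- + H+
Ka = 10^(−3.21) = 6.17 × 10^-4
From the ICE table, Ka = x²/(0.0028 − x) = 6.17 × 10^-4.
The 5% rule fails; solving x² + Ka·x − Ka·C₀ = 0 exactly:
x = (−Ka + √(Ka² + 4·Ka·C₀))/2 = 1.04 × 10^-3 M
pH = −log[H+] = −log(1.04 × 10^-3) = 2.98

pH = 2.98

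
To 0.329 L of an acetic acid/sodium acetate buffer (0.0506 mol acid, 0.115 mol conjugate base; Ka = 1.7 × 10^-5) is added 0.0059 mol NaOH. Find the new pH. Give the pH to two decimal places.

After neutralization: n(CH3COOH) = 0.0447 mol, n(CH3COO-) = 0.121 mol.
pKa = −log(1.7 × 10^-5) = 4.770
Henderson–Hasselbalch with mole ratio 0.121/0.0447: pH = 4.770 + (+0.432)

pH = 5.20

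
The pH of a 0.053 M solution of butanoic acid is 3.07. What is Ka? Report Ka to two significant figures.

Ka = 1.4 × 10^-5

[H+] = 10^(-3.07) = 8.51 × 10^-4 M
At equilibrium [HA] = 0.053 − 8.51 × 10^-4 = 5.21 × 10^-2 M
Ka = [H+][A-]/[HA] = (8.51 × 10^-4)² / 5.21 × 10^-2 = 1.4 × 10^-5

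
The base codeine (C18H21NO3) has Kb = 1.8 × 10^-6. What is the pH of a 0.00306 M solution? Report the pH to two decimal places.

pH = 9.87

C18H21NO3 + H2O ⇌ C18H22NO3+ + OH-
From the ICE table, Kb = x²/(0.00306 − x) = 1.8 × 10^-6.
Assume x ≪ 0.00306: x ≈ √(1.8 × 10^-6 × 0.00306) = 7.42 × 10^-5 M
Check: 2.4% ionized — well under 5%, approximation valid.
pOH = −log(7.42 × 10^-5) = 4.13; pH = 14.00 − 4.13 = 9.87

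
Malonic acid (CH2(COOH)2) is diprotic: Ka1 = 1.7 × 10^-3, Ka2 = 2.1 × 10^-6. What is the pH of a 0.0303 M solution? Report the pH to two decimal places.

pH = 2.20

Since Ka1 ≫ Ka2, the first ionization dominates [H+].
Ka1 = x²/(0.0303 − x) = 1.7 × 10^-3
Solving the quadratic: x = (−Ka1 + √(Ka1² + 4·Ka1·C₀))/2 = 6.38 × 10^-3 M
pH = −log(6.38 × 10^-3) = 2.20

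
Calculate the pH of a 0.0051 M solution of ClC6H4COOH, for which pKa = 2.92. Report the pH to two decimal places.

ClC6H4COOH ⇌ ClC6H4COO- + H+
Ka = 10^(−2.92) = 1.20 × 10^-3
Ka = [H+]²/(0.0051 − [H+]) = 1.20 × 10^-3
[H+] is not negligible relative to C₀; solve [H+]² + 0.0012·[H+] − 6.12e-06 = 0.
[H+] = [−0.0012 + √(0.0012² + 2.45e-05)]/2 = 1.95 × 10^-3 M
pH = −log(1.95 × 10^-3) = 2.71

pH = 2.71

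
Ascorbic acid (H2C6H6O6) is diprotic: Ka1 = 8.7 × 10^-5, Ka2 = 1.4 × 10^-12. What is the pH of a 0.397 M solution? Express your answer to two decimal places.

Ka1 ≫ Ka2, so treat the first dissociation as the only significant source of H+.
Ka1 = x²/(0.397 − x) = 8.7 × 10^-5
x ≈ √(8.7 × 10^-5 × 0.397) = 5.88 × 10^-3 M
pH = −log(5.88 × 10^-3) = 2.23

pH = 2.23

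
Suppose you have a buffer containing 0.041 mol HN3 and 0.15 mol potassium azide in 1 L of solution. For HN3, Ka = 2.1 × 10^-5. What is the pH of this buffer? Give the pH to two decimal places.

pH = 5.24

pKa = −log(2.1 × 10^-5) = 4.678
Henderson–Hasselbalch: pH = pKa + log([N3-]/[HN3]) = 4.678 + log(0.15/0.041)
pH = 4.678 + (+0.563) = 5.24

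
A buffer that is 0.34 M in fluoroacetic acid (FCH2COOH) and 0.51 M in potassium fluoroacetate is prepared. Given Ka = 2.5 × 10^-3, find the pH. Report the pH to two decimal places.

pH = 2.78

pKa = −log(2.5 × 10^-3) = 2.602
Henderson–Hasselbalch: pH = pKa + log([FCH2COO-]/[FCH2COOH]) = 2.602 + log(0.51/0.34)
pH = 2.602 + (+0.176) = 2.78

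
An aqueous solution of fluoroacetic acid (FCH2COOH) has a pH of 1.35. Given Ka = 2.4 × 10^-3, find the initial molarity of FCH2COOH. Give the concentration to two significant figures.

[H+] = 10^(-1.35) = 4.47 × 10^-2 M = x
Ka = x²/(C₀ − x) ⇒ C₀ = x + x²/Ka
C₀ = 4.47 × 10^-2 + (4.47 × 10^-2)²/(2.4 × 10^-3) = 8.77 × 10^-1 M

C₀ = 8.8 × 10^-1 M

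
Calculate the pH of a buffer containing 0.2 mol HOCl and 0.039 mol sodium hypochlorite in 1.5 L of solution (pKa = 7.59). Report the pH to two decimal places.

pH = 6.88

Using pH = pKa + log([base]/[acid]) with [base]/[acid] = 0.039/0.2:
pH = 7.59 + (-0.710) = 6.88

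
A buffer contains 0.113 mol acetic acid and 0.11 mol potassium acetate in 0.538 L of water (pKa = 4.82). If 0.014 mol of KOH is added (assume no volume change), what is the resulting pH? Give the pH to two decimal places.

OH- converts CH3COOH to CH3COO-: CH3COOH → 0.099 mol, CH3COO- → 0.124 mol.
Henderson–Hasselbalch with mole ratio 0.124/0.099: pH = 4.82 + (+0.098)

pH = 4.92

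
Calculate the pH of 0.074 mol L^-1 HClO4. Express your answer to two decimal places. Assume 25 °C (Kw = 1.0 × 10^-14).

pH = 1.13

HClO4 is a strong acid and dissociates completely, so [H+] = 0.074 M.
pH = -log(0.074) = 1.13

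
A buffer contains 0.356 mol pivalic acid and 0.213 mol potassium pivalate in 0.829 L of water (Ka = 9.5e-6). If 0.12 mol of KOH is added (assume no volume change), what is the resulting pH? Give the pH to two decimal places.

OH- converts (CH3)3CCOOH to (CH3)3CCOO-: (CH3)3CCOOH → 0.236 mol, (CH3)3CCOO- → 0.333 mol.
pKa = −log(9.5 × 10^-6) = 5.022
pH = pKa + log(n_(CH3)3CCOO-/n_(CH3)3CCOOH) = 5.022 + log(0.333/0.236) = 5.022 + (+0.150)

pH = 5.17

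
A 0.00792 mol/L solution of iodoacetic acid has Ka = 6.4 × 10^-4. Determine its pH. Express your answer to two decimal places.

ICH2COOH ⇌ ICH2COO- + H+
Let x = [H+] at equilibrium. Ka = x²/(0.00792 − x).
x is not negligible relative to C₀; solve x² + 0.00064·x − 5.07e-06 = 0.
x = (−Ka + √(Ka² + 4·Ka·C₀))/2 = 1.95 × 10^-3 M
pH = −log(1.95 × 10^-3) = 2.71

pH = 2.71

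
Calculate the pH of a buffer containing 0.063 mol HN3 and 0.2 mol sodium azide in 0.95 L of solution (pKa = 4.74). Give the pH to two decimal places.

pH = 5.24

Using pH = pKa + log([base]/[acid]) with [base]/[acid] = 0.2/0.063:
pH = 4.74 + (+0.502) = 5.24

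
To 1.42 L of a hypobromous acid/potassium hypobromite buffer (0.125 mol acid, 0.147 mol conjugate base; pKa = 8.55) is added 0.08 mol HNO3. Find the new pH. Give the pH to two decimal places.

Added H+ converts OBr- to HOBr: HOBr → 0.205 mol, OBr- → 0.067 mol.
pH = pKa + log(n_OBr-/n_HOBr) = 8.55 + log(0.067/0.205) = 8.55 + (-0.486)

pH = 8.06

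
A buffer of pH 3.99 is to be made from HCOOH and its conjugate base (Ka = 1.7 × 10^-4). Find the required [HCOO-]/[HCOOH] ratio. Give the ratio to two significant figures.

pKa = -log(1.7 × 10^-4) = 3.770
pH = pKa + log(r) ⇒ log(r) = 3.99 − 3.770 = +0.220
r = [HCOO-]/[HCOOH] = 10^(+0.220) = 1.66

ratio = 1.7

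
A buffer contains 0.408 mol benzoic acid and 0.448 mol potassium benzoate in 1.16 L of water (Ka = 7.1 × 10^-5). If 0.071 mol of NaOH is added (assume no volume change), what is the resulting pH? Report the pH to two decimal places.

After neutralization: n(C6H5COOH) = 0.337 mol, n(C6H5COO-) = 0.519 mol.
pKa = −log(7.1 × 10^-5) = 4.149
Henderson–Hasselbalch with mole ratio 0.519/0.337: pH = 4.149 + (+0.188)

pH = 4.34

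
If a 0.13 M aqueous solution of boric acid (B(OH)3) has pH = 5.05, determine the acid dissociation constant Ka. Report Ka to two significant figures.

[H+] = 10^(-5.05) = 8.91 × 10^-6 M
At equilibrium [HA] = 0.13 − 8.91 × 10^-6 = 1.30 × 10^-1 M
Ka = [H+][A-]/[HA] = (8.91 × 10^-6)² / 1.30 × 10^-1 = 6.1 × 10^-10

Ka = 6.1 × 10^-10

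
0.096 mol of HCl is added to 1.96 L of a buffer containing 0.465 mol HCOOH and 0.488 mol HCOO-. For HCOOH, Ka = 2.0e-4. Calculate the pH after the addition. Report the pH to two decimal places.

Added H+ converts HCOO- to HCOOH: HCOOH → 0.561 mol, HCOO- → 0.392 mol.
pKa = −log(2.0 × 10^-4) = 3.699
pH = pKa + log([A⁻]/[HA]) = 3.699 + log(0.392/0.561) = 3.699 -0.156

pH = 3.54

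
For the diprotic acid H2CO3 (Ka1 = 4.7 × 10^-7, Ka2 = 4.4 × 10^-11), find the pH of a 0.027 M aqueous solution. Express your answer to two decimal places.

Since Ka1 ≫ Ka2, the first ionization dominates [H+].
Ka1 = x²/(0.027 − x) = 4.7 × 10^-7
x ≈ √(4.7 × 10^-7 × 0.027) = 1.13 × 10^-4 M
pH = −log(1.13 × 10^-4) = 3.95

pH = 3.95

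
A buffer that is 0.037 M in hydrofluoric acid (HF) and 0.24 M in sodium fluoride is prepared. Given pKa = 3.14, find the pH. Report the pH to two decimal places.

Henderson–Hasselbalch: pH = pKa + log([F-]/[HF]) = 3.14 + log(0.24/0.037)
pH = 3.14 + (+0.812) = 3.95

pH = 3.95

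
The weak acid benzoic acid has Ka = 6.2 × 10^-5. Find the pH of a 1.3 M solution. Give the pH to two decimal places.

pH = 2.05

C6H5COOH ⇌ C6H5COO- + H+
From the ICE table, Ka = [H+]²/(1.3 − [H+]) = 6.2 × 10^-5.
Assume [H+] ≪ 1.3: [H+] ≈ √(6.2 × 10^-5 × 1.3) = 8.98 × 10^-3 M
([H+]/C₀ = 0.69% < 5%, so the approximation holds.)
pH = −log[H+] = −log(8.98 × 10^-3) = 2.05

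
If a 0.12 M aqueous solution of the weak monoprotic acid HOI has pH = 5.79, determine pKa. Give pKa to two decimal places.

[H+] = 10^(-5.79) = 1.62 × 10^-6 M
At equilibrium [HA] = 0.12 − 1.62 × 10^-6 = 1.20 × 10^-1 M
Ka = [H+][A-]/[HA] = (1.62 × 10^-6)² / 1.20 × 10^-1 = 2.19 × 10^-11
pKa = -log(2.19 × 10^-11) = 10.66

pKa = 10.66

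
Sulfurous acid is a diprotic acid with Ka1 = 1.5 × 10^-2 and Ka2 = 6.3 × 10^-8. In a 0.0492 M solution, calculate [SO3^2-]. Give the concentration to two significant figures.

6.3 × 10^-8 M

First ionization gives [H+] ≈ [HSO3-] = 2.07 × 10^-2 M.
Second step: Ka2 = [H+][SO3^2-]/[HSO3-] ≈ [SO3^2-] (since [H+] ≈ [HSO3-]).
So [SO3^2-] ≈ Ka2.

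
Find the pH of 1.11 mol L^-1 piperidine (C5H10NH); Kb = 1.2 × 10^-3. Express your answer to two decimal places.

C5H10NH + H2O ⇌ C5H10NH2+ + OH-
Kb = x²/(1.11 − x) = 1.2 × 10^-3
Neglecting x in the denominator: x = √(1.2 × 10^-3 × 1.11) = 3.65 × 10^-2 M
Check: 3.3% ionized — well under 5%, approximation valid.
pOH = 1.44, so pH = 14.00 − pOH = 12.56

pH = 12.56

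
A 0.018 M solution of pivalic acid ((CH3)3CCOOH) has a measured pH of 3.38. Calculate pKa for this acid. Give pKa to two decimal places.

[H+] = 10^(-3.38) = 4.17 × 10^-4 M
At equilibrium [HA] = 0.018 − 4.17 × 10^-4 = 1.76 × 10^-2 M
Ka = [H+][A-]/[HA] = (4.17 × 10^-4)² / 1.76 × 10^-2 = 9.88 × 10^-6
pKa = -log(9.88 × 10^-6) = 5.01

pKa = 5.01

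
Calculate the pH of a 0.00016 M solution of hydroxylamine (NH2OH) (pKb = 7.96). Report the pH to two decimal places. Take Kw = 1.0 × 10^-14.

NH2OH + H2O ⇌ NH3OH+ + OH-
Kb = 10^(−7.96) = 1.10 × 10^-8
From the ICE table, Kb = [OH-]²/(0.00016 − [OH-]) = 1.10 × 10^-8.
Neglecting [OH-] in the denominator: [OH-] = √(1.10 × 10^-8 × 0.00016) = 1.33 × 10^-6 M
Check: 0.83% ionized — well under 5%, approximation valid.
pOH = −log(1.33 × 10^-6) = 5.88; pH = 14.00 − 5.88 = 8.12

pH = 8.12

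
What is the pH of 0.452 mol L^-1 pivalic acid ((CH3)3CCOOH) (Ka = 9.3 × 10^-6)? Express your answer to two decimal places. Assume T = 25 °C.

(CH3)3CCOOH ⇌ (CH3)3CCOO- + H+
From the ICE table, Ka = [H+]²/(0.452 − [H+]) = 9.3 × 10^-6.
Since Ka ≪ C₀, [H+] ≈ √(Ka·C₀) = 2.05 × 10^-3 M.
pH = −log(2.05 × 10^-3) = 2.69

pH = 2.69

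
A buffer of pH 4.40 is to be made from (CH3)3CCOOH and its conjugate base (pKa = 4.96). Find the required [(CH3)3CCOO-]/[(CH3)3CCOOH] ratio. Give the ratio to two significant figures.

pH = pKa + log(r) ⇒ log(r) = 4.40 − 4.96 = -0.56
r = [(CH3)3CCOO-]/[(CH3)3CCOOH] = 10^(-0.56) = 0.275

ratio = 0.28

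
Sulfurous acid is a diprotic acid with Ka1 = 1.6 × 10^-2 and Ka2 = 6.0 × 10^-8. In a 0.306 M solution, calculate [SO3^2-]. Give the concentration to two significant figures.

First ionization gives [H+] ≈ [HSO3-] = 6.24 × 10^-2 M.
Second step: Ka2 = [H+][SO3^2-]/[HSO3-] ≈ [SO3^2-] (since [H+] ≈ [HSO3-]).
So [SO3^2-] ≈ Ka2.

6.0 × 10^-8 M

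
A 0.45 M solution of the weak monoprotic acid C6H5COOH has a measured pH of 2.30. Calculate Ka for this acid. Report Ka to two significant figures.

Ka = 5.6 × 10^-5

[H+] = 10^(-2.30) = 5.01 × 10^-3 M
At equilibrium [HA] = 0.45 − 5.01 × 10^-3 = 4.45 × 10^-1 M
Ka = [H+][A-]/[HA] = (5.01 × 10^-3)² / 4.45 × 10^-1 = 5.6 × 10^-5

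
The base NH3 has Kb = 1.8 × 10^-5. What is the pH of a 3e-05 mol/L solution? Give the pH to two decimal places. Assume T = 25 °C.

pH = 9.20

NH3 + H2O ⇌ NH4+ + OH-
From the ICE table, Kb = x²/(3e-05 − x) = 1.8 × 10^-5.
x is not negligible relative to C₀; solve x² + 1.8e-05·x − 5.4e-10 = 0.
x = (−Kb + √(Kb² + 4·Kb·C₀))/2 = 1.59 × 10^-5 M
pOH = −log(1.59 × 10^-5) = 4.80; pH = 14.00 − 4.80 = 9.20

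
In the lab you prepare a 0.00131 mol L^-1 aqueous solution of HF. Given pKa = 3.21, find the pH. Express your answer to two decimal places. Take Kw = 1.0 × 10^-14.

pH = 3.19

HF ⇌ F- + H+
Ka = 10^(−3.21) = 6.17 × 10^-4
Let x = [H+] at equilibrium. Ka = x²/(0.00131 − x).
x is not negligible relative to C₀; solve x² + 0.000617·x − 8.08e-07 = 0.
x = (−Ka + √(Ka² + 4·Ka·C₀))/2 = 6.42 × 10^-4 M
pH = −log[H+] = −log(6.42 × 10^-4) = 3.19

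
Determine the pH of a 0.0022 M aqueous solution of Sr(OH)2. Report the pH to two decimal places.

Sr(OH)2 is a strong base (each formula unit releases 2 OH-); [OH-] = 0.0044 M.
pOH = -log(0.0044) = 2.36
pH = 14.00 - 2.36 = 11.64

pH = 11.64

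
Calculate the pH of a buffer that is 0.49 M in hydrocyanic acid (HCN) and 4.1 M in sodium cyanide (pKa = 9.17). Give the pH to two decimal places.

pH = 10.09

Henderson–Hasselbalch: pH = pKa + log([CN-]/[HCN]) = 9.17 + log(4.1/0.49)
pH = 9.17 + (+0.923) = 10.09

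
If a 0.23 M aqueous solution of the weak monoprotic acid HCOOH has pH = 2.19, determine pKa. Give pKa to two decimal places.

pKa = 3.73

[H+] = 10^(-2.19) = 6.46 × 10^-3 M
At equilibrium [HA] = 0.23 − 6.46 × 10^-3 = 2.24 × 10^-1 M
Ka = [H+][A-]/[HA] = (6.46 × 10^-3)² / 2.24 × 10^-1 = 1.86 × 10^-4
pKa = -log(1.86 × 10^-4) = 3.73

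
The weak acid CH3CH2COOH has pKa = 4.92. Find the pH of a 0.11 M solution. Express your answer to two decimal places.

CH3CH2COOH ⇌ CH3CH2COO- + H+
Ka = 10^(−4.92) = 1.20 × 10^-5
Ka = x²/(0.11 − x) = 1.20 × 10^-5
Neglecting x in the denominator: x = √(1.20 × 10^-5 × 0.11) = 1.15 × 10^-3 M
(x/C₀ = 1% < 5%, so the approximation holds.)
pH = −log[H+] = −log(1.15 × 10^-3) = 2.94

pH = 2.94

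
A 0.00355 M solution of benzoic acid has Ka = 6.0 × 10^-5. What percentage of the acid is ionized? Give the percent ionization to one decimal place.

12.2%

C6H5COOH ⇌ C6H5COO- + H+; let x = [H+] at equilibrium.
Solve x² + 6e-05x − 2.13e-07 = 0 → x = 4.32 × 10^-4 M
Fraction ionized = 4.32 × 10^-4 / 0.00355 = 0.1217 → 12.2%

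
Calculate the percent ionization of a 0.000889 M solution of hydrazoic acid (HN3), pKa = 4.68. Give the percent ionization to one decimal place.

14.2%

HN3 ⇌ N3- + H+; let x = [H+] at equilibrium.
Ka = 10^(−4.68) = 2.09 × 10^-5
Solve x² + 2.09e-05x − 1.86e-08 = 0 → x = 1.26 × 10^-4 M
% ionization = x/C₀ × 100% = 1.26 × 10^-4/0.000889 × 100% = 14.2%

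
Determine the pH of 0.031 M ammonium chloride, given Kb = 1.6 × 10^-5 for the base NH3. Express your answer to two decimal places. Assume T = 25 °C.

pH = 5.36

NH4+ is the conjugate acid of the weak base NH3.
Ka = Kw/Kb = 1.0×10^-14 / 1.6 × 10^-5 = 6.25 × 10^-10
From the ICE table, Ka = [H+]²/(0.031 − [H+]) = 6.25 × 10^-10.
Since Ka ≪ C₀, [H+] ≈ √(Ka·C₀) = 4.40 × 10^-6 M.
pH = −log[H+] = −log(4.40 × 10^-6) = 5.36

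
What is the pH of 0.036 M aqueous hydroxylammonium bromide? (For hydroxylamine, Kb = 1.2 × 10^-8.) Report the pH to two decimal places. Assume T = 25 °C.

NH3OH+ is the conjugate acid of the weak base NH2OH.
Ka = Kw/Kb = 1.0×10^-14 / 1.2 × 10^-8 = 8.33 × 10^-7
Ka = [H+]²/(0.036 − [H+]) = 8.33 × 10^-7
Since Ka ≪ C₀, [H+] ≈ √(Ka·C₀) = 1.73 × 10^-4 M.
Check: 0.48% ionized — well under 5%, approximation valid.
pH = −log[H+] = −log(1.73 × 10^-4) = 3.76

pH = 3.76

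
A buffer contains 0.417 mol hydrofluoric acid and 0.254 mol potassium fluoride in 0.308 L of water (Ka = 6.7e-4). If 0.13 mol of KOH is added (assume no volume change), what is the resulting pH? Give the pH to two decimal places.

OH- converts HF to F-: HF → 0.287 mol, F- → 0.384 mol.
pKa = −log(6.7 × 10^-4) = 3.174
Henderson–Hasselbalch with mole ratio 0.384/0.287: pH = 3.174 + (+0.126)

pH = 3.30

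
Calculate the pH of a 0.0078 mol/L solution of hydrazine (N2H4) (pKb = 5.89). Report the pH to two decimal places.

pH = 10.00

N2H4 + H2O ⇌ N2H5+ + OH-
Kb = 10^(−5.89) = 1.29 × 10^-6
From the ICE table, Kb = [OH-]²/(0.0078 − [OH-]) = 1.29 × 10^-6.
Assume [OH-] ≪ 0.0078: [OH-] ≈ √(1.29 × 10^-6 × 0.0078) = 1.00 × 10^-4 M
Check: 1.3% ionized — well under 5%, approximation valid.
pOH = 4.00, so pH = 14.00 − pOH = 10.00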